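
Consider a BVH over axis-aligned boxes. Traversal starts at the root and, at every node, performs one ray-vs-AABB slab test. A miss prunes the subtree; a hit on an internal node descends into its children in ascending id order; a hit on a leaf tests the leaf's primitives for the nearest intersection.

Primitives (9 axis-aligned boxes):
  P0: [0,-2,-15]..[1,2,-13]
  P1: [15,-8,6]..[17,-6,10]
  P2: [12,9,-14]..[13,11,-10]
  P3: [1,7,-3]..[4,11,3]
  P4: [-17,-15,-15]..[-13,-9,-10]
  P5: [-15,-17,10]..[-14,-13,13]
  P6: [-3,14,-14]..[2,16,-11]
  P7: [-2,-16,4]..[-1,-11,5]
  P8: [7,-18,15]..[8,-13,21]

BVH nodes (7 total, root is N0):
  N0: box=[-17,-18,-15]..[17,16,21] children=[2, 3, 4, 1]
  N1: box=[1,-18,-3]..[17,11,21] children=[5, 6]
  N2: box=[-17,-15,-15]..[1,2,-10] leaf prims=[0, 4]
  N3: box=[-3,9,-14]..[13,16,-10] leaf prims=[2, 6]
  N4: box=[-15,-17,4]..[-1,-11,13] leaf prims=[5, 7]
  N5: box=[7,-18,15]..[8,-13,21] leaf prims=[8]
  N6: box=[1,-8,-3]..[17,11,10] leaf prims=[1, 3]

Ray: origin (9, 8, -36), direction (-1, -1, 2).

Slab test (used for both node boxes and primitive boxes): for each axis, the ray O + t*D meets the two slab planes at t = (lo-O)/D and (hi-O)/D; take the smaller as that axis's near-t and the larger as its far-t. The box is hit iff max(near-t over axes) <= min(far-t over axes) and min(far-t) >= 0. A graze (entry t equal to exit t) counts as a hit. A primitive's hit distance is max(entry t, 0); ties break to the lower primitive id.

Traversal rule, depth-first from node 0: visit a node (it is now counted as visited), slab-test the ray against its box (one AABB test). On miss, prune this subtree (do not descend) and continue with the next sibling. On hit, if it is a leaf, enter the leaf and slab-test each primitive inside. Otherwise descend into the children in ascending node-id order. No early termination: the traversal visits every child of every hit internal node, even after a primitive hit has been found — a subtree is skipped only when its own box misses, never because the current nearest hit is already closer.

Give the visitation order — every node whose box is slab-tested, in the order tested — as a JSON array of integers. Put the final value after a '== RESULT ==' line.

Trace the traversal:
N0 x:[-8,26] y:[-8,26] z:[21/2,57/2] -> hit [21/2,26], descend [1, 2, 3, 4]
  N1 x:[-8,8] y:[-3,26] z:[33/2,57/2] -> miss, prune
  N2 x:[8,26] y:[6,23] z:[21/2,13] -> hit [21/2,13] leaf, test {P0(miss), P4(miss)}
  N3 x:[-4,12] y:[-8,-1] z:[11,13] -> miss, prune
  N4 x:[10,24] y:[19,25] z:[20,49/2] -> hit [20,24] leaf, test {P5@t=23, P7(miss)}

5 AABB tests over nodes [0, 1, 2, 3, 4]; 2 leaves entered; closest P5.

== RESULT ==
[0, 1, 2, 3, 4]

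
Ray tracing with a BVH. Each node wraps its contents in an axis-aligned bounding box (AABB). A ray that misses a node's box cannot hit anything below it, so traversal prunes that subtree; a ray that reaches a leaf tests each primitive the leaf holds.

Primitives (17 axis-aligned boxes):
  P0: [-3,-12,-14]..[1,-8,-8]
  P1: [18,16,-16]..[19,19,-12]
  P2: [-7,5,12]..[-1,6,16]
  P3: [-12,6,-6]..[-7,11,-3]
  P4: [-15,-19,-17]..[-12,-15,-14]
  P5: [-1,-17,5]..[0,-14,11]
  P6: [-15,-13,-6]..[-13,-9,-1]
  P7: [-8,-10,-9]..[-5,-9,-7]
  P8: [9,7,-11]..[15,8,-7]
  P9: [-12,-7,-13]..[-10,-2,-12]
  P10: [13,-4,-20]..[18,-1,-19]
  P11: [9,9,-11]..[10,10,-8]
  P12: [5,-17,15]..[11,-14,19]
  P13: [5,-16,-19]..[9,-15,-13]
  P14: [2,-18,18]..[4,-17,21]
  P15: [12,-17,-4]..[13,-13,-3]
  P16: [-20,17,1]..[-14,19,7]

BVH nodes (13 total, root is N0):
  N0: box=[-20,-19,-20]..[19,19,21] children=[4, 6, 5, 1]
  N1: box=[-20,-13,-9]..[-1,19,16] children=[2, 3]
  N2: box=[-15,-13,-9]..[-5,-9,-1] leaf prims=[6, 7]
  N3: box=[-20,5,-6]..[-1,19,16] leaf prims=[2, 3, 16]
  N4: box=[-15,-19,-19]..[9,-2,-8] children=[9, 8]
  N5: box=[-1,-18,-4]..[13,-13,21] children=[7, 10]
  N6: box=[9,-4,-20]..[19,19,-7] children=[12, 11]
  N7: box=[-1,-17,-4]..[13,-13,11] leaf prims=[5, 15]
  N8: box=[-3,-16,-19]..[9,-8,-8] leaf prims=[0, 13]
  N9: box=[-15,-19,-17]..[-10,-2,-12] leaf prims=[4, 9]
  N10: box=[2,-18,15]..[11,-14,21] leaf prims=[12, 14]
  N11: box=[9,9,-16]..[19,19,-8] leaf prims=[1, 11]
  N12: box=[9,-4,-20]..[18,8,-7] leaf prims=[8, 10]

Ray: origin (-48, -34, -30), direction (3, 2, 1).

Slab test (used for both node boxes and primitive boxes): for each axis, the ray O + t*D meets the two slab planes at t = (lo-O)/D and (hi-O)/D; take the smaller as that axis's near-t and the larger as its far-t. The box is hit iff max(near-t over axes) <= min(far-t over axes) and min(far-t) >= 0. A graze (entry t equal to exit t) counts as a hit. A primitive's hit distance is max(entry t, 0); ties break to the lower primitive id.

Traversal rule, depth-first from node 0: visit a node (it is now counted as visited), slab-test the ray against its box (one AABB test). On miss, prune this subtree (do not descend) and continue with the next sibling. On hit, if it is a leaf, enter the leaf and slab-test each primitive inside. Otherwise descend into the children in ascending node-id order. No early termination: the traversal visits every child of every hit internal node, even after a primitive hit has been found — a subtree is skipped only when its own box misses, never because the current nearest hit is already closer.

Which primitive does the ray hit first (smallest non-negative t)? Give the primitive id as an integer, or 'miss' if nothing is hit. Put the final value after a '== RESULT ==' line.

Traverse from the root:
N0 x:[28/3,67/3] y:[15/2,53/2] z:[10,51] -> hit [10,67/3], descend [1, 4, 5, 6]
  N1 x:[28/3,47/3] y:[21/2,53/2] z:[21,46] -> miss, prune
  N4 x:[11,19] y:[15/2,16] z:[11,22] -> hit [11,16], descend [8, 9]
    N8 x:[15,19] y:[9,13] z:[11,22] -> miss, prune
    N9 x:[11,38/3] y:[15/2,16] z:[13,18] -> miss, prune
  N5 x:[47/3,61/3] y:[8,21/2] z:[26,51] -> miss, prune
  N6 x:[19,67/3] y:[15,53/2] z:[10,23] -> hit [19,67/3], descend [11, 12]
    N11 x:[19,67/3] y:[43/2,53/2] z:[14,22] -> hit [43/2,22] leaf, test {P1(miss), P11(miss)}
    N12 x:[19,22] y:[15,21] z:[10,23] -> hit [19,21] leaf, test {P8@t=41/2, P10(miss)}

Visited [0, 1, 4, 8, 9, 5, 6, 11, 12]. Tests: 9 box, 2 leaf. Nearest: P8.

== RESULT ==
8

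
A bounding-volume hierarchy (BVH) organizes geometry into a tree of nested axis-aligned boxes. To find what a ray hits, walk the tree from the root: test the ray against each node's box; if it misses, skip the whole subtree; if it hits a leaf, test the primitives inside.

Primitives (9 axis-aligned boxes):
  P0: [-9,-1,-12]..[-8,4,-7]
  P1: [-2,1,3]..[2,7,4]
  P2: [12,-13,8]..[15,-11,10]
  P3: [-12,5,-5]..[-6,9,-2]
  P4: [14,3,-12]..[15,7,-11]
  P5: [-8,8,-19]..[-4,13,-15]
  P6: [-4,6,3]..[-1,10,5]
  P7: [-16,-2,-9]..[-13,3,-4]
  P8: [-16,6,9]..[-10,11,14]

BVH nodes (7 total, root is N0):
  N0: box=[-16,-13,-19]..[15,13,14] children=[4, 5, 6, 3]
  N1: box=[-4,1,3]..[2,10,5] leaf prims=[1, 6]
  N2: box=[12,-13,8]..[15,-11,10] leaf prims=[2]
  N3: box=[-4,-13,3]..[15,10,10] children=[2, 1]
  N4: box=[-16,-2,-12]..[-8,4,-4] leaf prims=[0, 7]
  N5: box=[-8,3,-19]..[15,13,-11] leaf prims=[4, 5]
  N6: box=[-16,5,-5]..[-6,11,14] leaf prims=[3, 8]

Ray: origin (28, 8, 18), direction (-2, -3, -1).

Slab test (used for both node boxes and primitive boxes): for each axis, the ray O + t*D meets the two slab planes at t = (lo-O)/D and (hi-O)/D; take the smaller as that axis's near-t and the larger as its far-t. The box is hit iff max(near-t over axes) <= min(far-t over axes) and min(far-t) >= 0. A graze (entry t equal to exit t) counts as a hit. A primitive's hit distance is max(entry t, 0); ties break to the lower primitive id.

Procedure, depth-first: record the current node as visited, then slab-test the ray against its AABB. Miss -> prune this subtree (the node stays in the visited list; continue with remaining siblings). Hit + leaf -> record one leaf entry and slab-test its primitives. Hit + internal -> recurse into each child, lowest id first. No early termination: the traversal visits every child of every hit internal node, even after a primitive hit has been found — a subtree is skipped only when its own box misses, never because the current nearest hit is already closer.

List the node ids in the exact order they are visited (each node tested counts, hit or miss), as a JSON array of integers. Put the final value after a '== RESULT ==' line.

Walk:
N0 x:[13/2,22] y:[-5/3,7] z:[4,37] -> hit [13/2,7], descend [3, 4, 5, 6]
  N3 x:[13/2,16] y:[-2/3,7] z:[8,15] -> miss, prune
  N4 x:[18,22] y:[4/3,10/3] z:[22,30] -> miss, prune
  N5 x:[13/2,18] y:[-5/3,5/3] z:[29,37] -> miss, prune
  N6 x:[17,22] y:[-1,1] z:[4,23] -> miss, prune

Visited [0, 3, 4, 5, 6]. Tests: 5 box, 0 leaf. Nearest: miss.

== RESULT ==
[0, 3, 4, 5, 6]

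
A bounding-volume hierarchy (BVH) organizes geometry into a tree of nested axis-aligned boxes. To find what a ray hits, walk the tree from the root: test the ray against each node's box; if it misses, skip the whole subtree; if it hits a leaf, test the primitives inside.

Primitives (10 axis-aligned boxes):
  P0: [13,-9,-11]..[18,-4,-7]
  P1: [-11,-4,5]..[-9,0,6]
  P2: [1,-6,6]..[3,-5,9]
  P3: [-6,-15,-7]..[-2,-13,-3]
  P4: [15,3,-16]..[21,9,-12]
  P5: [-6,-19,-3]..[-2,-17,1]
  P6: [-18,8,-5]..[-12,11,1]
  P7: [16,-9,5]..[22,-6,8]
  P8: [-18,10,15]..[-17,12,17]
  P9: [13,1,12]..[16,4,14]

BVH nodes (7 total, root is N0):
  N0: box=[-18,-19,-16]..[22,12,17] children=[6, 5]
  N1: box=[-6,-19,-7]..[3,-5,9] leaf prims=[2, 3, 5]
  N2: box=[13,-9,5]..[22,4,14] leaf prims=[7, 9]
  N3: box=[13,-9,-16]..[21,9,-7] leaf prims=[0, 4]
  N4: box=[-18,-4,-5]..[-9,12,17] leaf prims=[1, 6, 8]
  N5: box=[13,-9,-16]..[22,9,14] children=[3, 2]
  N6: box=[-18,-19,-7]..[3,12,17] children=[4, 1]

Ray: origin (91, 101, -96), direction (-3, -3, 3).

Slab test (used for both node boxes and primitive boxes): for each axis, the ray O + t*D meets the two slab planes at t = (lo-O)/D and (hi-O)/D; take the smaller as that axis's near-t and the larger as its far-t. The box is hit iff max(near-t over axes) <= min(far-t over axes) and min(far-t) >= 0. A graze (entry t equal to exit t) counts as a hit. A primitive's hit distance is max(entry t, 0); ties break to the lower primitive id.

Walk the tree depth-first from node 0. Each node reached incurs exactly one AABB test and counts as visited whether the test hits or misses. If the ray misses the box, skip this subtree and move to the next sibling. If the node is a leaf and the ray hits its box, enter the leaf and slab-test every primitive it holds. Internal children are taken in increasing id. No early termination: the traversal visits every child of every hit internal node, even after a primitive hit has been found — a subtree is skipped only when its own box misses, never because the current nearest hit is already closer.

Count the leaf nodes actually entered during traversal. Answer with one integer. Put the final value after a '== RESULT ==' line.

Walk:
N0 x:[23,109/3] y:[89/3,40] z:[80/3,113/3] -> hit [89/3,109/3], descend [5, 6]
  N5 x:[23,26] y:[92/3,110/3] z:[80/3,110/3] -> miss, prune
  N6 x:[88/3,109/3] y:[89/3,40] z:[89/3,113/3] -> hit [89/3,109/3], descend [1, 4]
    N1 x:[88/3,97/3] y:[106/3,40] z:[89/3,35] -> miss, prune
    N4 x:[100/3,109/3] y:[89/3,35] z:[91/3,113/3] -> hit [100/3,35] leaf, test {P1@t=101/3, P6(miss), P8(miss)}

order=[0, 5, 6, 1, 4]  |boxes|=5  |leaves|=1  hit=P1

== RESULT ==
1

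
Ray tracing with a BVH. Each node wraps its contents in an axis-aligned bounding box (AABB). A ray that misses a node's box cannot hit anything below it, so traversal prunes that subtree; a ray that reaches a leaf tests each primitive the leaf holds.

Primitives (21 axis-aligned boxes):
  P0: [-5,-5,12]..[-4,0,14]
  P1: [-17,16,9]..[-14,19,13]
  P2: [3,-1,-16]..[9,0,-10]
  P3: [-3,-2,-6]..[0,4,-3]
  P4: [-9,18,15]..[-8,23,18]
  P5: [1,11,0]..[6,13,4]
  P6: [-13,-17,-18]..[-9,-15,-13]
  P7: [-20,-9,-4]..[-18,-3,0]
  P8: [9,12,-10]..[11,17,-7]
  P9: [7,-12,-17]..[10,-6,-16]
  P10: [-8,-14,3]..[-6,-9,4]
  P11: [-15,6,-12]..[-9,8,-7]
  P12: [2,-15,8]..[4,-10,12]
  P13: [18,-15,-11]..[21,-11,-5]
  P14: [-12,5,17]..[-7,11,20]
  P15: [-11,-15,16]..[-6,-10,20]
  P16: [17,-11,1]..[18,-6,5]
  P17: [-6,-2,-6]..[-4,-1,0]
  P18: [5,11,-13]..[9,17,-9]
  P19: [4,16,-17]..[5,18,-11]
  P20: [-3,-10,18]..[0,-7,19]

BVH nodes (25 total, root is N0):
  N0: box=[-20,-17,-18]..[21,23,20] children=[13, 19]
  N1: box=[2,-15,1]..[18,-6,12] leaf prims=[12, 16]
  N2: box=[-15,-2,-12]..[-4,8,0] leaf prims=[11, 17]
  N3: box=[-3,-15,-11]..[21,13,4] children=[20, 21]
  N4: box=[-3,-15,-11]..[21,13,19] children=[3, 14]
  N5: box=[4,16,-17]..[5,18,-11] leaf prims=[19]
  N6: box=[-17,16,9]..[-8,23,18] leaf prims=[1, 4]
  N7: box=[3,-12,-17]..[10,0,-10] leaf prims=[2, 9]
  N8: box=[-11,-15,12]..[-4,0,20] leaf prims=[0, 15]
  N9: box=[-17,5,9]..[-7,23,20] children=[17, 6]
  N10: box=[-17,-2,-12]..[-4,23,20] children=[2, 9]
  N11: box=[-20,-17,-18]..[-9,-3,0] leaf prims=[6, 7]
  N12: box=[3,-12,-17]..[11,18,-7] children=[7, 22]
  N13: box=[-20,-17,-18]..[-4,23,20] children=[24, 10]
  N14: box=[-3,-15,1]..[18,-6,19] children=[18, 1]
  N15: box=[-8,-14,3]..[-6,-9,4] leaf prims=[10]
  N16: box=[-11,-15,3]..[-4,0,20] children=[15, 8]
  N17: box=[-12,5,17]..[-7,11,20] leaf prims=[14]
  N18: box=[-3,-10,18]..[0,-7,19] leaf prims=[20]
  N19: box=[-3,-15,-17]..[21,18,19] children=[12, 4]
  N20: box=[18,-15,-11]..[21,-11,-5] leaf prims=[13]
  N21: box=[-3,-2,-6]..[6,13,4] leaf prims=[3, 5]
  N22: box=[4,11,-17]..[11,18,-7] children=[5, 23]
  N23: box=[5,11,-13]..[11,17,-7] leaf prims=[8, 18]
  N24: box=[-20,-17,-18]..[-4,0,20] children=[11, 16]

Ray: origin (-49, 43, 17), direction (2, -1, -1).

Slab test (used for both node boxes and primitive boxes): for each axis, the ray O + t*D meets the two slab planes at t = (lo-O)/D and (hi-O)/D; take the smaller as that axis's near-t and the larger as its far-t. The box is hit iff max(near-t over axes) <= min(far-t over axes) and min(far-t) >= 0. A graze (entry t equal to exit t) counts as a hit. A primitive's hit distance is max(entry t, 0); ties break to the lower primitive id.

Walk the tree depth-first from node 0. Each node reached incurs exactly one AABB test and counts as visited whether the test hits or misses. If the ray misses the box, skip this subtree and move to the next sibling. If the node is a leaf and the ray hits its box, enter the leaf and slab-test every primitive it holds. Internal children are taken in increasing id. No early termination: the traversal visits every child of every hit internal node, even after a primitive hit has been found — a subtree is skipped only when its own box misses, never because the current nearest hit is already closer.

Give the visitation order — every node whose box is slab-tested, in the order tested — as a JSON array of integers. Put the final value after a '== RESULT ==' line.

Trace the traversal:
N0 x:[29/2,35] y:[20,60] z:[-3,35] -> hit [20,35], descend [13, 19]
  N13 x:[29/2,45/2] y:[20,60] z:[-3,35] -> hit [20,45/2], descend [10, 24]
    N10 x:[16,45/2] y:[20,45] z:[-3,29] -> hit [20,45/2], descend [2, 9]
      N2 x:[17,45/2] y:[35,45] z:[17,29] -> miss, prune
      N9 x:[16,21] y:[20,38] z:[-3,8] -> miss, prune
    N24 x:[29/2,45/2] y:[43,60] z:[-3,35] -> miss, prune
  N19 x:[23,35] y:[25,58] z:[-2,34] -> hit [25,34], descend [4, 12]
    N4 x:[23,35] y:[30,58] z:[-2,28] -> miss, prune
    N12 x:[26,30] y:[25,55] z:[24,34] -> hit [26,30], descend [7, 22]
      N7 x:[26,59/2] y:[43,55] z:[27,34] -> miss, prune
      N22 x:[53/2,30] y:[25,32] z:[24,34] -> hit [53/2,30], descend [5, 23]
        N5 x:[53/2,27] y:[25,27] z:[28,34] -> miss, prune
        N23 x:[27,30] y:[26,32] z:[24,30] -> hit [27,30] leaf, test {P8(miss), P18@t=27}

Visited [0, 13, 10, 2, 9, 24, 19, 4, 12, 7, 22, 5, 23]. Tests: 13 box, 1 leaf. Nearest: P18.

== RESULT ==
[0, 13, 10, 2, 9, 24, 19, 4, 12, 7, 22, 5, 23]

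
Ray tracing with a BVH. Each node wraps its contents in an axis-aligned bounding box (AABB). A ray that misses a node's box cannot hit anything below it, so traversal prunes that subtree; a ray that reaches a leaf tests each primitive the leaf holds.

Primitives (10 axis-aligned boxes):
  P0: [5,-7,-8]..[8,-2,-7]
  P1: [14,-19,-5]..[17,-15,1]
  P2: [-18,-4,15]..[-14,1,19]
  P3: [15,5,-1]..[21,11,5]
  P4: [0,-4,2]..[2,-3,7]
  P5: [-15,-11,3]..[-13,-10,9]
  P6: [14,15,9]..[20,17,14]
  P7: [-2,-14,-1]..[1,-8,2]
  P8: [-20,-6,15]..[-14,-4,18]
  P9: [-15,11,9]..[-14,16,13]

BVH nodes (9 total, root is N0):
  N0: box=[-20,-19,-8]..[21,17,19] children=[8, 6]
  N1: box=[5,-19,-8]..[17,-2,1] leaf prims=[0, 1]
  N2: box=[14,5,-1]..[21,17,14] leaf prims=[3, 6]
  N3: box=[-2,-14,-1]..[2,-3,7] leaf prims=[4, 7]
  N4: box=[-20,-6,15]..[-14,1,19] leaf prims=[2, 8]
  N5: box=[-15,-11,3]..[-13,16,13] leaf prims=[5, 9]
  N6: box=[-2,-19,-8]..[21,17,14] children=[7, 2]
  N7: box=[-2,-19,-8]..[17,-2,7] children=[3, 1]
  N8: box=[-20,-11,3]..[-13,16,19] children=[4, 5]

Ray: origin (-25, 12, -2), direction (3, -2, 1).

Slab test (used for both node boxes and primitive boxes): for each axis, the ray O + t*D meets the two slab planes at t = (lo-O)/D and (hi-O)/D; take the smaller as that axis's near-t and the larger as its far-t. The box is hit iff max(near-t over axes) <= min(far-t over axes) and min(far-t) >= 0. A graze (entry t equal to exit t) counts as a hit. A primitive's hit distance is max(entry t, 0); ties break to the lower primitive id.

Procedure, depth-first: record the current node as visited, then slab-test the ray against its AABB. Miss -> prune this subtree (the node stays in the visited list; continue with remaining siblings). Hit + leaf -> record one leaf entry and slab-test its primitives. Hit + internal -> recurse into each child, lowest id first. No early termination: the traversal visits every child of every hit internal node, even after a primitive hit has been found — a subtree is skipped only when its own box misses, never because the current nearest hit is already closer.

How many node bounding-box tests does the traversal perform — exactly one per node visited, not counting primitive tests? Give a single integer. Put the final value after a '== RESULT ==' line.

Trace the traversal:
N0 x:[5/3,46/3] y:[-5/2,31/2] z:[-6,21] -> hit [5/3,46/3], descend [6, 8]
  N6 x:[23/3,46/3] y:[-5/2,31/2] z:[-6,16] -> hit [23/3,46/3], descend [2, 7]
    N2 x:[13,46/3] y:[-5/2,7/2] z:[1,16] -> miss, prune
    N7 x:[23/3,14] y:[7,31/2] z:[-6,9] -> hit [23/3,9], descend [1, 3]
      N1 x:[10,14] y:[7,31/2] z:[-6,3] -> miss, prune
      N3 x:[23/3,9] y:[15/2,13] z:[1,9] -> hit [23/3,9] leaf, test {P4(miss), P7(miss)}
  N8 x:[5/3,4] y:[-2,23/2] z:[5,21] -> miss, prune

Summary -> nodes [0, 6, 2, 7, 1, 3, 8]; box-tests=7; leaf-entries=1; first=miss

== RESULT ==
7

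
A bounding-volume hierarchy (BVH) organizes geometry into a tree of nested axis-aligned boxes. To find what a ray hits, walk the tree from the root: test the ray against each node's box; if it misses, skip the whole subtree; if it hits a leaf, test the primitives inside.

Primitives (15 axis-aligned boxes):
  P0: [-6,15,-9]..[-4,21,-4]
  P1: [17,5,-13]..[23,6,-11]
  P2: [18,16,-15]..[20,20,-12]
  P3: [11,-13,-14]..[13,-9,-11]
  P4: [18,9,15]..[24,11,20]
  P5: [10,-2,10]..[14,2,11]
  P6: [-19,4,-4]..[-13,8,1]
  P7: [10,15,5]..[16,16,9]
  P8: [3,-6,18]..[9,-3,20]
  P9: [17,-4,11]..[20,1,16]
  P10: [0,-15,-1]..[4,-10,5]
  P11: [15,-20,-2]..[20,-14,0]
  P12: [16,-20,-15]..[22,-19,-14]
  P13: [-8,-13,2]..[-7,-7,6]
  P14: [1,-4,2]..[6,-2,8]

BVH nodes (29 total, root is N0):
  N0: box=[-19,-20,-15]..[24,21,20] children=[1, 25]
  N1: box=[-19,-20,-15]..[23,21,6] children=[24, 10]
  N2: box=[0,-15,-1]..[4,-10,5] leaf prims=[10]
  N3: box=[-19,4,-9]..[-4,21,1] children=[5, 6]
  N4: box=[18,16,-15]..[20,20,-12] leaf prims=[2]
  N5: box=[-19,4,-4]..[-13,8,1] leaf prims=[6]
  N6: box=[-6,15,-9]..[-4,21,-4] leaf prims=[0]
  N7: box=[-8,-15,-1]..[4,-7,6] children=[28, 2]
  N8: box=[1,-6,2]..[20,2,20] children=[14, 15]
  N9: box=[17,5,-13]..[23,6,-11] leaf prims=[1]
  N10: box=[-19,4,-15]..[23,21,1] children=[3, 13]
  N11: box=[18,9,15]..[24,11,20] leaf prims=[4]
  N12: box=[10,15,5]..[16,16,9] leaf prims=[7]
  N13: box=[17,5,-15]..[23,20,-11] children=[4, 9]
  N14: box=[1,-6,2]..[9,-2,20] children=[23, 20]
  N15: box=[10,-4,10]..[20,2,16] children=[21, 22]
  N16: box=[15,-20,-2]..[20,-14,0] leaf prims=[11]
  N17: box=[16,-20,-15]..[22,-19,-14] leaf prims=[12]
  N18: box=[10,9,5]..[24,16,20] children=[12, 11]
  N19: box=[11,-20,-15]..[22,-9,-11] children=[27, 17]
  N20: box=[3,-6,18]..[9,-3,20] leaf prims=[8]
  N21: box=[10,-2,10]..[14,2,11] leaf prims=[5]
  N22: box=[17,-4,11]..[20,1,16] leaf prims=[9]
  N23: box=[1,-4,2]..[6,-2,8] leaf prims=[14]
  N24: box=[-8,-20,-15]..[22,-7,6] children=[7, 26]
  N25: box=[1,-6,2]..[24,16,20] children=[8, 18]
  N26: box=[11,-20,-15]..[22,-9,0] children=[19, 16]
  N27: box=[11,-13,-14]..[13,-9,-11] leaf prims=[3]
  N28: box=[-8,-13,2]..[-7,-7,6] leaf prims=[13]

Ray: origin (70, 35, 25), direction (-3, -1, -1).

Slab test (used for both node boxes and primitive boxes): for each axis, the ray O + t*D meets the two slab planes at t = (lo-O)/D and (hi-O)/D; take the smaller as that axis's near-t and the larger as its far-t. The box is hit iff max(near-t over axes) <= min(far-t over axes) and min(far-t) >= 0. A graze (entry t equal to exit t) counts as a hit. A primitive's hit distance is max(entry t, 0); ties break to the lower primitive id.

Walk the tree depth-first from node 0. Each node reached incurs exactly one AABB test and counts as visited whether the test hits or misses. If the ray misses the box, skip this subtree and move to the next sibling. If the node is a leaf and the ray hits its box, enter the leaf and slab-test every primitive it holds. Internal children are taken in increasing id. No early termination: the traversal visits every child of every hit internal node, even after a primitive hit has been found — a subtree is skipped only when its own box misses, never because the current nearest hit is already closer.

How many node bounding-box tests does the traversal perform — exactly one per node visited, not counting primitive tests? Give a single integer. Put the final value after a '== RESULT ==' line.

Trace the traversal:
N0 x:[46/3,89/3] y:[14,55] z:[5,40] -> hit [46/3,89/3], descend [1, 25]
  N1 x:[47/3,89/3] y:[14,55] z:[19,40] -> hit [19,89/3], descend [10, 24]
    N10 x:[47/3,89/3] y:[14,31] z:[24,40] -> hit [24,89/3], descend [3, 13]
      N3 x:[74/3,89/3] y:[14,31] z:[24,34] -> hit [74/3,89/3], descend [5, 6]
        N5 x:[83/3,89/3] y:[27,31] z:[24,29] -> hit [83/3,29] leaf, test {P6@t=83/3}
        N6 x:[74/3,76/3] y:[14,20] z:[29,34] -> miss, prune
      N13 x:[47/3,53/3] y:[15,30] z:[36,40] -> miss, prune
    N24 x:[16,26] y:[42,55] z:[19,40] -> miss, prune
  N25 x:[46/3,23] y:[19,41] z:[5,23] -> hit [19,23], descend [8, 18]
    N8 x:[50/3,23] y:[33,41] z:[5,23] -> miss, prune
    N18 x:[46/3,20] y:[19,26] z:[5,20] -> hit [19,20], descend [11, 12]
      N11 x:[46/3,52/3] y:[24,26] z:[5,10] -> miss, prune
      N12 x:[18,20] y:[19,20] z:[16,20] -> hit [19,20] leaf, test {P7@t=19}

order=[0, 1, 10, 3, 5, 6, 13, 24, 25, 8, 18, 11, 12]  |boxes|=13  |leaves|=2  hit=P7

== RESULT ==
13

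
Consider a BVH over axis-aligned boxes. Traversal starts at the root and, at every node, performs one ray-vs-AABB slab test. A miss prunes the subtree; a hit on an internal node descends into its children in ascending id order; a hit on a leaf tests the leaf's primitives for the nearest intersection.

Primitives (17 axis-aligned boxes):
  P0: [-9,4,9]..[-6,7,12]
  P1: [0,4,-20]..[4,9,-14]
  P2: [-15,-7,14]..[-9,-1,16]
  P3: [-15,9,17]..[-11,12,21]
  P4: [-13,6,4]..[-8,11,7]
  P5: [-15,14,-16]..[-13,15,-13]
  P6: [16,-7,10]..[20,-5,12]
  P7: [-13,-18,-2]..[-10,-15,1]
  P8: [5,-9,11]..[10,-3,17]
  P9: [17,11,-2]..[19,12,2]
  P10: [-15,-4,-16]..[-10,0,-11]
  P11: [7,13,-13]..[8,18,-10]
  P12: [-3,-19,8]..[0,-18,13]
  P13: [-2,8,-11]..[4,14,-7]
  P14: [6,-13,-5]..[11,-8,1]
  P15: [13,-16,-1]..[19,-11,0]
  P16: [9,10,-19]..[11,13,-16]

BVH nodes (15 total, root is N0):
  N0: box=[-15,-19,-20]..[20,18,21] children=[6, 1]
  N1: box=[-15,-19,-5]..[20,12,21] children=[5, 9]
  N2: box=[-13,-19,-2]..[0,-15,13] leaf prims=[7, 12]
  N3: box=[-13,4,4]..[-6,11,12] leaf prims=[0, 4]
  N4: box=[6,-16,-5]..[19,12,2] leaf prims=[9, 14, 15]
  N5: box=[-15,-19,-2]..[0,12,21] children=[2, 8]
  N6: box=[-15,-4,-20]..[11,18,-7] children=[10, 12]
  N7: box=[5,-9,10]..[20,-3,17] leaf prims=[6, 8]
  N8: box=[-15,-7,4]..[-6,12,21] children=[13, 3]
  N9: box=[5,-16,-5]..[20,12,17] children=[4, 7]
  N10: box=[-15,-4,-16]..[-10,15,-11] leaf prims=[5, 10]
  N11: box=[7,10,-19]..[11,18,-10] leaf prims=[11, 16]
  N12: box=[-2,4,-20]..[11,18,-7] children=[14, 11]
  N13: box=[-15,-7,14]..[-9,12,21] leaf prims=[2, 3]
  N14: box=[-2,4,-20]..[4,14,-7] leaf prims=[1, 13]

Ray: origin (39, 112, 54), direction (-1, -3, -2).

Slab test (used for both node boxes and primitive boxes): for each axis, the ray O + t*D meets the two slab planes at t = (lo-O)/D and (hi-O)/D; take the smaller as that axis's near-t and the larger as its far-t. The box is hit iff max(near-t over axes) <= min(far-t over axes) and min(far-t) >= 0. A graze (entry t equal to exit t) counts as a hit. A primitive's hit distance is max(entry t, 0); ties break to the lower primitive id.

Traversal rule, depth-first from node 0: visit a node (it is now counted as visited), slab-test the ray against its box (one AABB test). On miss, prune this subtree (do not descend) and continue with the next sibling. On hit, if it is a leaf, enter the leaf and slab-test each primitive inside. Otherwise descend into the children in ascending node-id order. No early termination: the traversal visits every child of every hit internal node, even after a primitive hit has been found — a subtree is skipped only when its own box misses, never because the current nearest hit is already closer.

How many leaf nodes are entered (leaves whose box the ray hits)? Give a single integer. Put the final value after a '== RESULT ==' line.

Walk:
N0 x:[19,54] y:[94/3,131/3] z:[33/2,37] -> hit [94/3,37], descend [1, 6]
  N1 x:[19,54] y:[100/3,131/3] z:[33/2,59/2] -> miss, prune
  N6 x:[28,54] y:[94/3,116/3] z:[61/2,37] -> hit [94/3,37], descend [10, 12]
    N10 x:[49,54] y:[97/3,116/3] z:[65/2,35] -> miss, prune
    N12 x:[28,41] y:[94/3,36] z:[61/2,37] -> hit [94/3,36], descend [11, 14]
      N11 x:[28,32] y:[94/3,34] z:[32,73/2] -> hit [32,32] leaf, test {P11@t=32, P16(miss)}
      N14 x:[35,41] y:[98/3,36] z:[61/2,37] -> hit [35,36] leaf, test {P1@t=35, P13(miss)}

order=[0, 1, 6, 10, 12, 11, 14]  |boxes|=7  |leaves|=2  hit=P11

== RESULT ==
2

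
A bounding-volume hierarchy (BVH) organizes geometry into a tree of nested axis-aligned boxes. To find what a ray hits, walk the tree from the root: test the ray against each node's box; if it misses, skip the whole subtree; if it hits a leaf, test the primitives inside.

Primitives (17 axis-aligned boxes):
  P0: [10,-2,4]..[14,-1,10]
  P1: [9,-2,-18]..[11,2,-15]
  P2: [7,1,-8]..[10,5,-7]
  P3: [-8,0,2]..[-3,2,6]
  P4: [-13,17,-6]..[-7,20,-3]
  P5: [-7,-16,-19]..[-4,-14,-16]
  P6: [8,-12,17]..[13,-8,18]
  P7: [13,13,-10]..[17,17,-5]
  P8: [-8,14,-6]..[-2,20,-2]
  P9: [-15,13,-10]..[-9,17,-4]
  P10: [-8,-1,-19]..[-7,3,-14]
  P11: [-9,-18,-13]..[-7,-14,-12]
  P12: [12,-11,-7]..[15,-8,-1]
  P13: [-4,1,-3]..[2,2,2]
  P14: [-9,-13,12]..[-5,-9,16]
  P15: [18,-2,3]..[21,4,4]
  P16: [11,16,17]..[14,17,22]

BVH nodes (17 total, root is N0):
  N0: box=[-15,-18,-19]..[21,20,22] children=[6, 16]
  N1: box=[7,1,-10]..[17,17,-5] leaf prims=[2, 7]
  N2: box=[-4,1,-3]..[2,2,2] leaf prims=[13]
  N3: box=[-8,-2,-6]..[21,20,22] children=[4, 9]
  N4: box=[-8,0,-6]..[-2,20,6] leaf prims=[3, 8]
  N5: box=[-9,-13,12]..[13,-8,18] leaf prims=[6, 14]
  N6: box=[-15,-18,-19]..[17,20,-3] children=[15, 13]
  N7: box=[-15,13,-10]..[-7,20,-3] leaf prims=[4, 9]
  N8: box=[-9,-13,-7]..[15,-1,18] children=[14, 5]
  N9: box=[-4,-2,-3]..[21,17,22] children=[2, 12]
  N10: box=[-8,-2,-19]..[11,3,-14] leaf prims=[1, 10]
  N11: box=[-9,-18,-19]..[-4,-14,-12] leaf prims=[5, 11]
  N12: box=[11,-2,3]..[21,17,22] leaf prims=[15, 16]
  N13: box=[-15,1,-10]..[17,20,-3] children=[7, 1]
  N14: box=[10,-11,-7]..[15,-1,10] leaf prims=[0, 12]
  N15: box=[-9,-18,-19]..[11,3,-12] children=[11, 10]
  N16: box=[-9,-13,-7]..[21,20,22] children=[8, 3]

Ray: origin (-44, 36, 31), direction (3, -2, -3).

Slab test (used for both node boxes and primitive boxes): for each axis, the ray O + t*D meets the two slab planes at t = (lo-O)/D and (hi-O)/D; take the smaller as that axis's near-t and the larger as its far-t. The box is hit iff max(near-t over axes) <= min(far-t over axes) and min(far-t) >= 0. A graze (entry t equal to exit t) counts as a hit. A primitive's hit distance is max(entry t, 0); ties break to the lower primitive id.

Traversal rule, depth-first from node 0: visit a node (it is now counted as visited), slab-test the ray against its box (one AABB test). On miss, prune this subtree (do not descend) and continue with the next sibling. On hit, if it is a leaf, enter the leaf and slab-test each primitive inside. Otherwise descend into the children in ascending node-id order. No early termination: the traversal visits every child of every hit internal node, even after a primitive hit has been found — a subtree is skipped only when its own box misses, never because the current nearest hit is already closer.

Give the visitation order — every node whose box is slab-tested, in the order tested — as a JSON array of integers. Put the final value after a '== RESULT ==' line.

Trace the traversal:
N0 x:[29/3,65/3] y:[8,27] z:[3,50/3] -> hit [29/3,50/3], descend [6, 16]
  N6 x:[29/3,61/3] y:[8,27] z:[34/3,50/3] -> hit [34/3,50/3], descend [13, 15]
    N13 x:[29/3,61/3] y:[8,35/2] z:[34/3,41/3] -> hit [34/3,41/3], descend [1, 7]
      N1 x:[17,61/3] y:[19/2,35/2] z:[12,41/3] -> miss, prune
      N7 x:[29/3,37/3] y:[8,23/2] z:[34/3,41/3] -> hit [34/3,23/2] leaf, test {P4(miss), P9(miss)}
    N15 x:[35/3,55/3] y:[33/2,27] z:[43/3,50/3] -> hit [33/2,50/3], descend [10, 11]
      N10 x:[12,55/3] y:[33/2,19] z:[15,50/3] -> hit [33/2,50/3] leaf, test {P1(miss), P10(miss)}
      N11 x:[35/3,40/3] y:[25,27] z:[43/3,50/3] -> miss, prune
  N16 x:[35/3,65/3] y:[8,49/2] z:[3,38/3] -> hit [35/3,38/3], descend [3, 8]
    N3 x:[12,65/3] y:[8,19] z:[3,37/3] -> hit [12,37/3], descend [4, 9]
      N4 x:[12,14] y:[8,18] z:[25/3,37/3] -> hit [12,37/3] leaf, test {P3(miss), P8(miss)}
      N9 x:[40/3,65/3] y:[19/2,19] z:[3,34/3] -> miss, prune
    N8 x:[35/3,59/3] y:[37/2,49/2] z:[13/3,38/3] -> miss, prune

Visited [0, 6, 13, 1, 7, 15, 10, 11, 16, 3, 4, 9, 8]. Tests: 13 box, 3 leaf. Nearest: miss.

== RESULT ==
[0, 6, 13, 1, 7, 15, 10, 11, 16, 3, 4, 9, 8]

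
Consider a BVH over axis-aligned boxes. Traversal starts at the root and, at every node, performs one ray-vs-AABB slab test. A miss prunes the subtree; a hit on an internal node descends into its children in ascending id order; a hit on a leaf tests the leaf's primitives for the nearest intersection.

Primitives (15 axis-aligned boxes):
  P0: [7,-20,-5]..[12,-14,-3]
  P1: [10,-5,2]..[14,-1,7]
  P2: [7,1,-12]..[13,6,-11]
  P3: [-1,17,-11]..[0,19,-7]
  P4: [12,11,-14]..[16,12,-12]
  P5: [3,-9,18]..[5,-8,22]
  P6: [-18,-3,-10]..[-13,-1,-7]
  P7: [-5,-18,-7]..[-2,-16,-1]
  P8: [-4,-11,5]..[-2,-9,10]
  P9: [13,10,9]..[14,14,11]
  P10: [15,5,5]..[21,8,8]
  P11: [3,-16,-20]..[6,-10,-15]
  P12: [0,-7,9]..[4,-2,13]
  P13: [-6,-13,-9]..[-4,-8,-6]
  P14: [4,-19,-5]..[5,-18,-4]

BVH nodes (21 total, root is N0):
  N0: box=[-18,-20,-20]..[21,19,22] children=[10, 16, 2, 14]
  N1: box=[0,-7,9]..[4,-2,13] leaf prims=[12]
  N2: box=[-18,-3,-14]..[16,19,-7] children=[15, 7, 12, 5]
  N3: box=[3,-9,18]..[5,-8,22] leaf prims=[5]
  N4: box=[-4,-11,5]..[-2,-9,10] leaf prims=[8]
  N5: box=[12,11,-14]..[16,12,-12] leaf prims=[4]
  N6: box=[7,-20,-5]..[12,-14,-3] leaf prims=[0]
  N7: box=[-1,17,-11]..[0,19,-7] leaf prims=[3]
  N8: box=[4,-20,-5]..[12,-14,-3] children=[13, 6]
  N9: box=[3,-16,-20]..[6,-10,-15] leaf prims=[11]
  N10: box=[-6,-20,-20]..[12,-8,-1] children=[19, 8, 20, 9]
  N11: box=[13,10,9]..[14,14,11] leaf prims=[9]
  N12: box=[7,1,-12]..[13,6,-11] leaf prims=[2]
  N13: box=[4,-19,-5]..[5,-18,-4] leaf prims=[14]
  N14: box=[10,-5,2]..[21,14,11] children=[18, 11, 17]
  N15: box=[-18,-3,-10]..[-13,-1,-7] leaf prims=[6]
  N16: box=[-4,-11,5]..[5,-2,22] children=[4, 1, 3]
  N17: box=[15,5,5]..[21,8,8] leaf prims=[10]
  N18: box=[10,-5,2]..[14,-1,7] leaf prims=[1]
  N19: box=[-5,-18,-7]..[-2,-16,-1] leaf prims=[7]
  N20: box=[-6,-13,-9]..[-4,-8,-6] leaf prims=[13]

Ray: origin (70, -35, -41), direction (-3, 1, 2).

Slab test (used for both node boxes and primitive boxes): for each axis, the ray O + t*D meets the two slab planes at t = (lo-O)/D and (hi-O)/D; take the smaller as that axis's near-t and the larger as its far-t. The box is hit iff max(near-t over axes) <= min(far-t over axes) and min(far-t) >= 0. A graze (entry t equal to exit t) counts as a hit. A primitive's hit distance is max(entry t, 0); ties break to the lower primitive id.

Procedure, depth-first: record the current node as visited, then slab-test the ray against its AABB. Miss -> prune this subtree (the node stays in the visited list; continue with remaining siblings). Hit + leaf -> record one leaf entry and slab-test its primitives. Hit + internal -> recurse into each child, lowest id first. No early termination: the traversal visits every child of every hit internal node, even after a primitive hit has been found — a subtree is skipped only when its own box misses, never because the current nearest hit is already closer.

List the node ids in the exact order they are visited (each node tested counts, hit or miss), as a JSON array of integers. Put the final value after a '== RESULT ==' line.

Traverse from the root:
N0 x:[49/3,88/3] y:[15,54] z:[21/2,63/2] -> hit [49/3,88/3], descend [2, 10, 14, 16]
  N2 x:[18,88/3] y:[32,54] z:[27/2,17] -> miss, prune
  N10 x:[58/3,76/3] y:[15,27] z:[21/2,20] -> hit [58/3,20], descend [8, 9, 19, 20]
    N8 x:[58/3,22] y:[15,21] z:[18,19] -> miss, prune
    N9 x:[64/3,67/3] y:[19,25] z:[21/2,13] -> miss, prune
    N19 x:[24,25] y:[17,19] z:[17,20] -> miss, prune
    N20 x:[74/3,76/3] y:[22,27] z:[16,35/2] -> miss, prune
  N14 x:[49/3,20] y:[30,49] z:[43/2,26] -> miss, prune
  N16 x:[65/3,74/3] y:[24,33] z:[23,63/2] -> hit [24,74/3], descend [1, 3, 4]
    N1 x:[22,70/3] y:[28,33] z:[25,27] -> miss, prune
    N3 x:[65/3,67/3] y:[26,27] z:[59/2,63/2] -> miss, prune
    N4 x:[24,74/3] y:[24,26] z:[23,51/2] -> hit [24,74/3] leaf, test {P8@t=24}

Summary -> nodes [0, 2, 10, 8, 9, 19, 20, 14, 16, 1, 3, 4]; box-tests=12; leaf-entries=1; first=P8

== RESULT ==
[0, 2, 10, 8, 9, 19, 20, 14, 16, 1, 3, 4]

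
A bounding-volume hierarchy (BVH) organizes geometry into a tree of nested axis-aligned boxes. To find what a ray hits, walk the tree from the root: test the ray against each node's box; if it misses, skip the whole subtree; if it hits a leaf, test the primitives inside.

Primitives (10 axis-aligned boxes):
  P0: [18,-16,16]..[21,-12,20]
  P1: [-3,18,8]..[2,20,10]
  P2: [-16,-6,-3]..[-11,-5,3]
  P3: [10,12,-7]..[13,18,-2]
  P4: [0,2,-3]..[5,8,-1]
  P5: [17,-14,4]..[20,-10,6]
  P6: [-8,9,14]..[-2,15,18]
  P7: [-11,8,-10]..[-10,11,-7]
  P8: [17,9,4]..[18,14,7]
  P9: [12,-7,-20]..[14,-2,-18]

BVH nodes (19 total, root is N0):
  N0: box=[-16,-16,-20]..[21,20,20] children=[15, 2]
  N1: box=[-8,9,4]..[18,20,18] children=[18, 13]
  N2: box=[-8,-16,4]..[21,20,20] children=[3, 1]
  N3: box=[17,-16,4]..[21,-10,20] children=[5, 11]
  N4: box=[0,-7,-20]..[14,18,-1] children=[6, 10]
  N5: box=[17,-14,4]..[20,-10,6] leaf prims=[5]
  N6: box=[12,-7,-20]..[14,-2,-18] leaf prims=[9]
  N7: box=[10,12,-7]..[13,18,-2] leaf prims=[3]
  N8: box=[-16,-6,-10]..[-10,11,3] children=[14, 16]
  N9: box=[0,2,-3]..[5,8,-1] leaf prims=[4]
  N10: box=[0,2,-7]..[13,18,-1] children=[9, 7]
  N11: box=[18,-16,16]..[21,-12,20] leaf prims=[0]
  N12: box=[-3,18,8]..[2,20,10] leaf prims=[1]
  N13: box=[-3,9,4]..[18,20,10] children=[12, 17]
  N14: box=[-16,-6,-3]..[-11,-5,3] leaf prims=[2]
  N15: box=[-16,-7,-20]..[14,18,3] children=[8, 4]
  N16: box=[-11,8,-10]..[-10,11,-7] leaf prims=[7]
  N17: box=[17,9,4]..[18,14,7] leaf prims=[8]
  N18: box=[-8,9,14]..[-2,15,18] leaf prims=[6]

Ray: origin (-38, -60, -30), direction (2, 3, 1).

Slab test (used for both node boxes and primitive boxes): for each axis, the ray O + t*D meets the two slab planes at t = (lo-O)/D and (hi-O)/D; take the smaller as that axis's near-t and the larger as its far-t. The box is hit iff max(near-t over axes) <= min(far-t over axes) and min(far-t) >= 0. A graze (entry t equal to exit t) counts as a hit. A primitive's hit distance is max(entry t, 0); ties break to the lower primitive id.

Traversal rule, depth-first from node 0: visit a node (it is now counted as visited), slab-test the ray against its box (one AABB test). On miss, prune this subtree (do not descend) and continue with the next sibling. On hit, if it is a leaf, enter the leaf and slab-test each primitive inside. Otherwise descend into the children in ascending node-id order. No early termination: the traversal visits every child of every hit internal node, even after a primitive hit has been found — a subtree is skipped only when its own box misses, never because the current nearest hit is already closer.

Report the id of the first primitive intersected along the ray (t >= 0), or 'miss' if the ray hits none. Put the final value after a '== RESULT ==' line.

Trace the traversal:
N0 x:[11,59/2] y:[44/3,80/3] z:[10,50] -> hit [44/3,80/3], descend [2, 15]
  N2 x:[15,59/2] y:[44/3,80/3] z:[34,50] -> miss, prune
  N15 x:[11,26] y:[53/3,26] z:[10,33] -> hit [53/3,26], descend [4, 8]
    N4 x:[19,26] y:[53/3,26] z:[10,29] -> hit [19,26], descend [6, 10]
      N6 x:[25,26] y:[53/3,58/3] z:[10,12] -> miss, prune
      N10 x:[19,51/2] y:[62/3,26] z:[23,29] -> hit [23,51/2], descend [7, 9]
        N7 x:[24,51/2] y:[24,26] z:[23,28] -> hit [24,51/2] leaf, test {P3@t=24}
        N9 x:[19,43/2] y:[62/3,68/3] z:[27,29] -> miss, prune
    N8 x:[11,14] y:[18,71/3] z:[20,33] -> miss, prune

Visited [0, 2, 15, 4, 6, 10, 7, 9, 8]. Tests: 9 box, 1 leaf. Nearest: P3.

== RESULT ==
3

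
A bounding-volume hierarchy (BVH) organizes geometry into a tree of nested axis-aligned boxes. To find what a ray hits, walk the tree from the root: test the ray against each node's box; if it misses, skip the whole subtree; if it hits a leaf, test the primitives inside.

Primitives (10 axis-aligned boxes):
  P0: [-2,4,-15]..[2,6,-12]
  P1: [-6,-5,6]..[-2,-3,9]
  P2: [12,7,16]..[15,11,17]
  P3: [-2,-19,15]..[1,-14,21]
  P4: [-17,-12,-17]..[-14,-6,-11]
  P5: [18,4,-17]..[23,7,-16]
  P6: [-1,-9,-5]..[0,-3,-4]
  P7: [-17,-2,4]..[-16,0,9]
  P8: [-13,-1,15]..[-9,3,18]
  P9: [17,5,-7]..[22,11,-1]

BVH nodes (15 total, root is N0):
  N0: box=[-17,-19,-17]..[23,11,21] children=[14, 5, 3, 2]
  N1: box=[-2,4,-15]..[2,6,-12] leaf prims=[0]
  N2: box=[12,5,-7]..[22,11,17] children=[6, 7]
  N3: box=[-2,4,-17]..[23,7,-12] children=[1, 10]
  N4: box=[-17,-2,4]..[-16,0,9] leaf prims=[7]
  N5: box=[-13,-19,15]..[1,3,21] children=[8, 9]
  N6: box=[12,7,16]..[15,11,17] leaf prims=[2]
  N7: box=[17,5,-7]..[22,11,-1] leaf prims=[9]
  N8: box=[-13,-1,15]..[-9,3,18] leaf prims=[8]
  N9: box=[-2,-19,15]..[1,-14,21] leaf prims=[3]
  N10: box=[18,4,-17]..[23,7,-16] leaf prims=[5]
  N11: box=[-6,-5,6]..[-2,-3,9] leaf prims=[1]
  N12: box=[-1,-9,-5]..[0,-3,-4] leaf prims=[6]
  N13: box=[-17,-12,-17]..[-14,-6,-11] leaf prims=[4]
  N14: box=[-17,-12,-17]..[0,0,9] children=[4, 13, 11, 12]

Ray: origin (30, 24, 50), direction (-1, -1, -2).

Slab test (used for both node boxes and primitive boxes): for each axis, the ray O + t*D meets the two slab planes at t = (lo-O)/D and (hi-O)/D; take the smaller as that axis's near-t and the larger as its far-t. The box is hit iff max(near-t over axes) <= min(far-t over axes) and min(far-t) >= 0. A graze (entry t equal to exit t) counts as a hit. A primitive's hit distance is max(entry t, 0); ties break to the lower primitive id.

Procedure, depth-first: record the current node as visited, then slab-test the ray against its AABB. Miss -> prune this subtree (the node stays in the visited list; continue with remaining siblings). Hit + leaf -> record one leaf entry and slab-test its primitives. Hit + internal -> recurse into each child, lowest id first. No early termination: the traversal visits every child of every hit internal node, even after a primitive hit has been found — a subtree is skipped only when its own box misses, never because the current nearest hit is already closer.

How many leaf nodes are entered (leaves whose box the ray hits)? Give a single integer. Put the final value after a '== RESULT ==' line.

Walk:
N0 x:[7,47] y:[13,43] z:[29/2,67/2] -> hit [29/2,67/2], descend [2, 3, 5, 14]
  N2 x:[8,18] y:[13,19] z:[33/2,57/2] -> hit [33/2,18], descend [6, 7]
    N6 x:[15,18] y:[13,17] z:[33/2,17] -> hit [33/2,17] leaf, test {P2@t=33/2}
    N7 x:[8,13] y:[13,19] z:[51/2,57/2] -> miss, prune
  N3 x:[7,32] y:[17,20] z:[31,67/2] -> miss, prune
  N5 x:[29,43] y:[21,43] z:[29/2,35/2] -> miss, prune
  N14 x:[30,47] y:[24,36] z:[41/2,67/2] -> hit [30,67/2], descend [4, 11, 12, 13]
    N4 x:[46,47] y:[24,26] z:[41/2,23] -> miss, prune
    N11 x:[32,36] y:[27,29] z:[41/2,22] -> miss, prune
    N12 x:[30,31] y:[27,33] z:[27,55/2] -> miss, prune
    N13 x:[44,47] y:[30,36] z:[61/2,67/2] -> miss, prune

order=[0, 2, 6, 7, 3, 5, 14, 4, 11, 12, 13]  |boxes|=11  |leaves|=1  hit=P2

== RESULT ==
1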